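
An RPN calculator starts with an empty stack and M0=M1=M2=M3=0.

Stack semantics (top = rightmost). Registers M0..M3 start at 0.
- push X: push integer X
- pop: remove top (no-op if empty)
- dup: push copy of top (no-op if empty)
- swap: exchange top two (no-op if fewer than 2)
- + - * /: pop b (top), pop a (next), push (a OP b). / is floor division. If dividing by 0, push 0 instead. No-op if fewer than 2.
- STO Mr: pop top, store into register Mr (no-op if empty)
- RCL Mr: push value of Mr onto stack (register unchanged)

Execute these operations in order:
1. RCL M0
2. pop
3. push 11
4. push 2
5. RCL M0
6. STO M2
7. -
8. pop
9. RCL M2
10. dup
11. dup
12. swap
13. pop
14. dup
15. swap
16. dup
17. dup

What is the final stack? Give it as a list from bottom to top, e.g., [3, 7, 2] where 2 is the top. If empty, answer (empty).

After op 1 (RCL M0): stack=[0] mem=[0,0,0,0]
After op 2 (pop): stack=[empty] mem=[0,0,0,0]
After op 3 (push 11): stack=[11] mem=[0,0,0,0]
After op 4 (push 2): stack=[11,2] mem=[0,0,0,0]
After op 5 (RCL M0): stack=[11,2,0] mem=[0,0,0,0]
After op 6 (STO M2): stack=[11,2] mem=[0,0,0,0]
After op 7 (-): stack=[9] mem=[0,0,0,0]
After op 8 (pop): stack=[empty] mem=[0,0,0,0]
After op 9 (RCL M2): stack=[0] mem=[0,0,0,0]
After op 10 (dup): stack=[0,0] mem=[0,0,0,0]
After op 11 (dup): stack=[0,0,0] mem=[0,0,0,0]
After op 12 (swap): stack=[0,0,0] mem=[0,0,0,0]
After op 13 (pop): stack=[0,0] mem=[0,0,0,0]
After op 14 (dup): stack=[0,0,0] mem=[0,0,0,0]
After op 15 (swap): stack=[0,0,0] mem=[0,0,0,0]
After op 16 (dup): stack=[0,0,0,0] mem=[0,0,0,0]
After op 17 (dup): stack=[0,0,0,0,0] mem=[0,0,0,0]

Answer: [0, 0, 0, 0, 0]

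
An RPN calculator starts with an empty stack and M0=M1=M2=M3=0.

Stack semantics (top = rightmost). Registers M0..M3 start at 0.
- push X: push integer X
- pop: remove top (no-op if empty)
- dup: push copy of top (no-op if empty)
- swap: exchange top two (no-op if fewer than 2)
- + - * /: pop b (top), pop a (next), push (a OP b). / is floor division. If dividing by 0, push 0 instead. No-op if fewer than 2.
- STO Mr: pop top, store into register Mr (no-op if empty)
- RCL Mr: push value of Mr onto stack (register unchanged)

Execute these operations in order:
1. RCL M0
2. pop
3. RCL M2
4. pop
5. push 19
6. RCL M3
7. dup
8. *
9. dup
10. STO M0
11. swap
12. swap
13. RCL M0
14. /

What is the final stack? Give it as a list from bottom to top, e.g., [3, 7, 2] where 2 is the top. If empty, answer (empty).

After op 1 (RCL M0): stack=[0] mem=[0,0,0,0]
After op 2 (pop): stack=[empty] mem=[0,0,0,0]
After op 3 (RCL M2): stack=[0] mem=[0,0,0,0]
After op 4 (pop): stack=[empty] mem=[0,0,0,0]
After op 5 (push 19): stack=[19] mem=[0,0,0,0]
After op 6 (RCL M3): stack=[19,0] mem=[0,0,0,0]
After op 7 (dup): stack=[19,0,0] mem=[0,0,0,0]
After op 8 (*): stack=[19,0] mem=[0,0,0,0]
After op 9 (dup): stack=[19,0,0] mem=[0,0,0,0]
After op 10 (STO M0): stack=[19,0] mem=[0,0,0,0]
After op 11 (swap): stack=[0,19] mem=[0,0,0,0]
After op 12 (swap): stack=[19,0] mem=[0,0,0,0]
After op 13 (RCL M0): stack=[19,0,0] mem=[0,0,0,0]
After op 14 (/): stack=[19,0] mem=[0,0,0,0]

Answer: [19, 0]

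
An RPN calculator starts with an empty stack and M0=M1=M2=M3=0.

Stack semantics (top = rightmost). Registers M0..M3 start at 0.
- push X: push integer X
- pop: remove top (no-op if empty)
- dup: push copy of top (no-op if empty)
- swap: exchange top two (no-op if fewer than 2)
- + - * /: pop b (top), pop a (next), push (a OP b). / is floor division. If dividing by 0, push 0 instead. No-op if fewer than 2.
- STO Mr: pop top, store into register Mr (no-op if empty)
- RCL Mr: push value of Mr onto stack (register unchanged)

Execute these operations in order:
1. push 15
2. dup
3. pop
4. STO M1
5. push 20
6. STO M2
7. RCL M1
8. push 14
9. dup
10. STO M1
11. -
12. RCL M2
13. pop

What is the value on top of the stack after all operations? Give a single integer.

Answer: 1

Derivation:
After op 1 (push 15): stack=[15] mem=[0,0,0,0]
After op 2 (dup): stack=[15,15] mem=[0,0,0,0]
After op 3 (pop): stack=[15] mem=[0,0,0,0]
After op 4 (STO M1): stack=[empty] mem=[0,15,0,0]
After op 5 (push 20): stack=[20] mem=[0,15,0,0]
After op 6 (STO M2): stack=[empty] mem=[0,15,20,0]
After op 7 (RCL M1): stack=[15] mem=[0,15,20,0]
After op 8 (push 14): stack=[15,14] mem=[0,15,20,0]
After op 9 (dup): stack=[15,14,14] mem=[0,15,20,0]
After op 10 (STO M1): stack=[15,14] mem=[0,14,20,0]
After op 11 (-): stack=[1] mem=[0,14,20,0]
After op 12 (RCL M2): stack=[1,20] mem=[0,14,20,0]
After op 13 (pop): stack=[1] mem=[0,14,20,0]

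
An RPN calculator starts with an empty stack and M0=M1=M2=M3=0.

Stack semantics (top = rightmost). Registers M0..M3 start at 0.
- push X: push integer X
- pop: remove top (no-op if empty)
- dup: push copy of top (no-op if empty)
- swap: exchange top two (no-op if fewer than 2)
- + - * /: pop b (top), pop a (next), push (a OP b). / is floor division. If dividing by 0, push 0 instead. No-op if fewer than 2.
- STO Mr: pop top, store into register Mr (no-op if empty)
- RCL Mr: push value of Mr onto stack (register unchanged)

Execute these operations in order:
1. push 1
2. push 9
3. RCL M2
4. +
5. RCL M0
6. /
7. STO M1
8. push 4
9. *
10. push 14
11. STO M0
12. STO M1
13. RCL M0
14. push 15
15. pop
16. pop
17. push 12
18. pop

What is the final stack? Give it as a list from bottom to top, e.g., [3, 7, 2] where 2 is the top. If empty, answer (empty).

Answer: (empty)

Derivation:
After op 1 (push 1): stack=[1] mem=[0,0,0,0]
After op 2 (push 9): stack=[1,9] mem=[0,0,0,0]
After op 3 (RCL M2): stack=[1,9,0] mem=[0,0,0,0]
After op 4 (+): stack=[1,9] mem=[0,0,0,0]
After op 5 (RCL M0): stack=[1,9,0] mem=[0,0,0,0]
After op 6 (/): stack=[1,0] mem=[0,0,0,0]
After op 7 (STO M1): stack=[1] mem=[0,0,0,0]
After op 8 (push 4): stack=[1,4] mem=[0,0,0,0]
After op 9 (*): stack=[4] mem=[0,0,0,0]
After op 10 (push 14): stack=[4,14] mem=[0,0,0,0]
After op 11 (STO M0): stack=[4] mem=[14,0,0,0]
After op 12 (STO M1): stack=[empty] mem=[14,4,0,0]
After op 13 (RCL M0): stack=[14] mem=[14,4,0,0]
After op 14 (push 15): stack=[14,15] mem=[14,4,0,0]
After op 15 (pop): stack=[14] mem=[14,4,0,0]
After op 16 (pop): stack=[empty] mem=[14,4,0,0]
After op 17 (push 12): stack=[12] mem=[14,4,0,0]
After op 18 (pop): stack=[empty] mem=[14,4,0,0]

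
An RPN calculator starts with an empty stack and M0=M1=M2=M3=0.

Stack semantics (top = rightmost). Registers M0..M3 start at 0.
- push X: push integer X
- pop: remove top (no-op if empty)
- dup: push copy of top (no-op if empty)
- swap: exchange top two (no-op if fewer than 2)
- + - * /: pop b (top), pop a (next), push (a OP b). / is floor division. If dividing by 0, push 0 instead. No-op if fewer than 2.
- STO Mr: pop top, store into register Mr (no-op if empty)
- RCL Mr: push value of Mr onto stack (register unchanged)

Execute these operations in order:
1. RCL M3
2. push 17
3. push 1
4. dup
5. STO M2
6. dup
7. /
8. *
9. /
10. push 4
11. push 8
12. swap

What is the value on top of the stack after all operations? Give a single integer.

After op 1 (RCL M3): stack=[0] mem=[0,0,0,0]
After op 2 (push 17): stack=[0,17] mem=[0,0,0,0]
After op 3 (push 1): stack=[0,17,1] mem=[0,0,0,0]
After op 4 (dup): stack=[0,17,1,1] mem=[0,0,0,0]
After op 5 (STO M2): stack=[0,17,1] mem=[0,0,1,0]
After op 6 (dup): stack=[0,17,1,1] mem=[0,0,1,0]
After op 7 (/): stack=[0,17,1] mem=[0,0,1,0]
After op 8 (*): stack=[0,17] mem=[0,0,1,0]
After op 9 (/): stack=[0] mem=[0,0,1,0]
After op 10 (push 4): stack=[0,4] mem=[0,0,1,0]
After op 11 (push 8): stack=[0,4,8] mem=[0,0,1,0]
After op 12 (swap): stack=[0,8,4] mem=[0,0,1,0]

Answer: 4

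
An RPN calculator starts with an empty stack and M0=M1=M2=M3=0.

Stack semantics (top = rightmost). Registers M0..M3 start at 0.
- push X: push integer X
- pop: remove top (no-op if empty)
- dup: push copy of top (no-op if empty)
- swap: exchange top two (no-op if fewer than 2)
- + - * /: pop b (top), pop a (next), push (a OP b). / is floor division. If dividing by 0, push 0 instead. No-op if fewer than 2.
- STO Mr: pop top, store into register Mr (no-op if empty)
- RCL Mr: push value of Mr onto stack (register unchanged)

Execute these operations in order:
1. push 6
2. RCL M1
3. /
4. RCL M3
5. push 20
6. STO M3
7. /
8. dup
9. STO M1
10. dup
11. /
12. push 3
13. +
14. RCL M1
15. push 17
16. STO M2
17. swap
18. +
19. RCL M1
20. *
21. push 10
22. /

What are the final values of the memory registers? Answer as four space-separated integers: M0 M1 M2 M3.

After op 1 (push 6): stack=[6] mem=[0,0,0,0]
After op 2 (RCL M1): stack=[6,0] mem=[0,0,0,0]
After op 3 (/): stack=[0] mem=[0,0,0,0]
After op 4 (RCL M3): stack=[0,0] mem=[0,0,0,0]
After op 5 (push 20): stack=[0,0,20] mem=[0,0,0,0]
After op 6 (STO M3): stack=[0,0] mem=[0,0,0,20]
After op 7 (/): stack=[0] mem=[0,0,0,20]
After op 8 (dup): stack=[0,0] mem=[0,0,0,20]
After op 9 (STO M1): stack=[0] mem=[0,0,0,20]
After op 10 (dup): stack=[0,0] mem=[0,0,0,20]
After op 11 (/): stack=[0] mem=[0,0,0,20]
After op 12 (push 3): stack=[0,3] mem=[0,0,0,20]
After op 13 (+): stack=[3] mem=[0,0,0,20]
After op 14 (RCL M1): stack=[3,0] mem=[0,0,0,20]
After op 15 (push 17): stack=[3,0,17] mem=[0,0,0,20]
After op 16 (STO M2): stack=[3,0] mem=[0,0,17,20]
After op 17 (swap): stack=[0,3] mem=[0,0,17,20]
After op 18 (+): stack=[3] mem=[0,0,17,20]
After op 19 (RCL M1): stack=[3,0] mem=[0,0,17,20]
After op 20 (*): stack=[0] mem=[0,0,17,20]
After op 21 (push 10): stack=[0,10] mem=[0,0,17,20]
After op 22 (/): stack=[0] mem=[0,0,17,20]

Answer: 0 0 17 20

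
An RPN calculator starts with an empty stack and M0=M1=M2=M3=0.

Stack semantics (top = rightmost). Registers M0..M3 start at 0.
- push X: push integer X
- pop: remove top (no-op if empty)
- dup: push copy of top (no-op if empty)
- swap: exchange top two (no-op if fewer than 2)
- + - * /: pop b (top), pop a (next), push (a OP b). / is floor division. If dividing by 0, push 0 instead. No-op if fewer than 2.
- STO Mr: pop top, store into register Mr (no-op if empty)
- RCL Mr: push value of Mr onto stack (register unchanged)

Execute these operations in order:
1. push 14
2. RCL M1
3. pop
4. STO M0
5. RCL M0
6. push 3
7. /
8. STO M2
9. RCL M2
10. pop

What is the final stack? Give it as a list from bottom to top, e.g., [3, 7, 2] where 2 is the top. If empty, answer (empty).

After op 1 (push 14): stack=[14] mem=[0,0,0,0]
After op 2 (RCL M1): stack=[14,0] mem=[0,0,0,0]
After op 3 (pop): stack=[14] mem=[0,0,0,0]
After op 4 (STO M0): stack=[empty] mem=[14,0,0,0]
After op 5 (RCL M0): stack=[14] mem=[14,0,0,0]
After op 6 (push 3): stack=[14,3] mem=[14,0,0,0]
After op 7 (/): stack=[4] mem=[14,0,0,0]
After op 8 (STO M2): stack=[empty] mem=[14,0,4,0]
After op 9 (RCL M2): stack=[4] mem=[14,0,4,0]
After op 10 (pop): stack=[empty] mem=[14,0,4,0]

Answer: (empty)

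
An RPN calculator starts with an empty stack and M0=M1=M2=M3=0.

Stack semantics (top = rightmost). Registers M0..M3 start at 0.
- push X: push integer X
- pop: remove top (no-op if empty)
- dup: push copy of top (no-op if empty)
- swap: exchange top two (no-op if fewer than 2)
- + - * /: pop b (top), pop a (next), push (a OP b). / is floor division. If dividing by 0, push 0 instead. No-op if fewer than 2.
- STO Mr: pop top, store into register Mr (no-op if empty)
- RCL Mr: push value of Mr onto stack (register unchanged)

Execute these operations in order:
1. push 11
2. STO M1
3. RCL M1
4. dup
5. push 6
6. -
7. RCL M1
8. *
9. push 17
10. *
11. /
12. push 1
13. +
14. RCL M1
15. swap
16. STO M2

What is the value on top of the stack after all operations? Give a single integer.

Answer: 11

Derivation:
After op 1 (push 11): stack=[11] mem=[0,0,0,0]
After op 2 (STO M1): stack=[empty] mem=[0,11,0,0]
After op 3 (RCL M1): stack=[11] mem=[0,11,0,0]
After op 4 (dup): stack=[11,11] mem=[0,11,0,0]
After op 5 (push 6): stack=[11,11,6] mem=[0,11,0,0]
After op 6 (-): stack=[11,5] mem=[0,11,0,0]
After op 7 (RCL M1): stack=[11,5,11] mem=[0,11,0,0]
After op 8 (*): stack=[11,55] mem=[0,11,0,0]
After op 9 (push 17): stack=[11,55,17] mem=[0,11,0,0]
After op 10 (*): stack=[11,935] mem=[0,11,0,0]
After op 11 (/): stack=[0] mem=[0,11,0,0]
After op 12 (push 1): stack=[0,1] mem=[0,11,0,0]
After op 13 (+): stack=[1] mem=[0,11,0,0]
After op 14 (RCL M1): stack=[1,11] mem=[0,11,0,0]
After op 15 (swap): stack=[11,1] mem=[0,11,0,0]
After op 16 (STO M2): stack=[11] mem=[0,11,1,0]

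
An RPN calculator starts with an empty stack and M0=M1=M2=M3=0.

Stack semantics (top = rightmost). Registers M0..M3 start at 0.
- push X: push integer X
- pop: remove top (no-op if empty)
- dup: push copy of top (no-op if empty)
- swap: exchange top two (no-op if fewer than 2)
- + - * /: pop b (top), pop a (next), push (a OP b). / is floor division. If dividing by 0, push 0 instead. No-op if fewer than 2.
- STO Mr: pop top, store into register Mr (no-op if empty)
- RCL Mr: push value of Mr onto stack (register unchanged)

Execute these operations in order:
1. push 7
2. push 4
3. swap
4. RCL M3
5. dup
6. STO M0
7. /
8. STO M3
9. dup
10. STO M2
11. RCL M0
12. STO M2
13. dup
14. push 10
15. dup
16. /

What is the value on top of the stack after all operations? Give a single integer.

Answer: 1

Derivation:
After op 1 (push 7): stack=[7] mem=[0,0,0,0]
After op 2 (push 4): stack=[7,4] mem=[0,0,0,0]
After op 3 (swap): stack=[4,7] mem=[0,0,0,0]
After op 4 (RCL M3): stack=[4,7,0] mem=[0,0,0,0]
After op 5 (dup): stack=[4,7,0,0] mem=[0,0,0,0]
After op 6 (STO M0): stack=[4,7,0] mem=[0,0,0,0]
After op 7 (/): stack=[4,0] mem=[0,0,0,0]
After op 8 (STO M3): stack=[4] mem=[0,0,0,0]
After op 9 (dup): stack=[4,4] mem=[0,0,0,0]
After op 10 (STO M2): stack=[4] mem=[0,0,4,0]
After op 11 (RCL M0): stack=[4,0] mem=[0,0,4,0]
After op 12 (STO M2): stack=[4] mem=[0,0,0,0]
After op 13 (dup): stack=[4,4] mem=[0,0,0,0]
After op 14 (push 10): stack=[4,4,10] mem=[0,0,0,0]
After op 15 (dup): stack=[4,4,10,10] mem=[0,0,0,0]
After op 16 (/): stack=[4,4,1] mem=[0,0,0,0]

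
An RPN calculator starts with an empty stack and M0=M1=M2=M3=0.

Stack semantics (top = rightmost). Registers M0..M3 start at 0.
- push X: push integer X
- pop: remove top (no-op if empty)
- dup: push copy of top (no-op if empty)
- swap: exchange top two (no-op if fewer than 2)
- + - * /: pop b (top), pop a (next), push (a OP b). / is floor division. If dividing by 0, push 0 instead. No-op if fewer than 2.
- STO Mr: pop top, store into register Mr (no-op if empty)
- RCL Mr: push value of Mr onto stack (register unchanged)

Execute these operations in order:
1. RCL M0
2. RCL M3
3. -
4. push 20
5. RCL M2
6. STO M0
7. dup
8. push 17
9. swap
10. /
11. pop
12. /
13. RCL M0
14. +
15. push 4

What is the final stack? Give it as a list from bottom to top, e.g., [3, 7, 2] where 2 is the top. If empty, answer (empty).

Answer: [0, 4]

Derivation:
After op 1 (RCL M0): stack=[0] mem=[0,0,0,0]
After op 2 (RCL M3): stack=[0,0] mem=[0,0,0,0]
After op 3 (-): stack=[0] mem=[0,0,0,0]
After op 4 (push 20): stack=[0,20] mem=[0,0,0,0]
After op 5 (RCL M2): stack=[0,20,0] mem=[0,0,0,0]
After op 6 (STO M0): stack=[0,20] mem=[0,0,0,0]
After op 7 (dup): stack=[0,20,20] mem=[0,0,0,0]
After op 8 (push 17): stack=[0,20,20,17] mem=[0,0,0,0]
After op 9 (swap): stack=[0,20,17,20] mem=[0,0,0,0]
After op 10 (/): stack=[0,20,0] mem=[0,0,0,0]
After op 11 (pop): stack=[0,20] mem=[0,0,0,0]
After op 12 (/): stack=[0] mem=[0,0,0,0]
After op 13 (RCL M0): stack=[0,0] mem=[0,0,0,0]
After op 14 (+): stack=[0] mem=[0,0,0,0]
After op 15 (push 4): stack=[0,4] mem=[0,0,0,0]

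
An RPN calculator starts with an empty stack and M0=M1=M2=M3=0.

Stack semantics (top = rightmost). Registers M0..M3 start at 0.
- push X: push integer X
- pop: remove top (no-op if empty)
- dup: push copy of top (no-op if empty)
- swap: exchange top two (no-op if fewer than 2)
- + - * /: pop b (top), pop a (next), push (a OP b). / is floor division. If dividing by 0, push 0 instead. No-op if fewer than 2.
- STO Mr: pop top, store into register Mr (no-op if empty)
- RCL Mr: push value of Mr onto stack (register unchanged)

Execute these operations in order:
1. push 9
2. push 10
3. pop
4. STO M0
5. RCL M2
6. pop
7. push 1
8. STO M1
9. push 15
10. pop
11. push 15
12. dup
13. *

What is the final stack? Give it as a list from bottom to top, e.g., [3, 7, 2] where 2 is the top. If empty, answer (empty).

After op 1 (push 9): stack=[9] mem=[0,0,0,0]
After op 2 (push 10): stack=[9,10] mem=[0,0,0,0]
After op 3 (pop): stack=[9] mem=[0,0,0,0]
After op 4 (STO M0): stack=[empty] mem=[9,0,0,0]
After op 5 (RCL M2): stack=[0] mem=[9,0,0,0]
After op 6 (pop): stack=[empty] mem=[9,0,0,0]
After op 7 (push 1): stack=[1] mem=[9,0,0,0]
After op 8 (STO M1): stack=[empty] mem=[9,1,0,0]
After op 9 (push 15): stack=[15] mem=[9,1,0,0]
After op 10 (pop): stack=[empty] mem=[9,1,0,0]
After op 11 (push 15): stack=[15] mem=[9,1,0,0]
After op 12 (dup): stack=[15,15] mem=[9,1,0,0]
After op 13 (*): stack=[225] mem=[9,1,0,0]

Answer: [225]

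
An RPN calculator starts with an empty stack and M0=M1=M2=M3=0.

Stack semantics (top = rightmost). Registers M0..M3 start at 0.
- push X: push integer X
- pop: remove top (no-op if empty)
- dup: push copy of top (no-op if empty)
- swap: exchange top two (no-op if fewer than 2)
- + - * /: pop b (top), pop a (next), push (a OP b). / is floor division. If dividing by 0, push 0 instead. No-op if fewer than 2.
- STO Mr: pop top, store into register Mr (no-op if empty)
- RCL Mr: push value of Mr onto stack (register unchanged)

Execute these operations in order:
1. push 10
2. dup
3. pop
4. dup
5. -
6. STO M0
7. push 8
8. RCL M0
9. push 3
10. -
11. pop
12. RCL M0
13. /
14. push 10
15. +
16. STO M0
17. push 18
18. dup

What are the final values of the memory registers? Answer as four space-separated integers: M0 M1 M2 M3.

Answer: 10 0 0 0

Derivation:
After op 1 (push 10): stack=[10] mem=[0,0,0,0]
After op 2 (dup): stack=[10,10] mem=[0,0,0,0]
After op 3 (pop): stack=[10] mem=[0,0,0,0]
After op 4 (dup): stack=[10,10] mem=[0,0,0,0]
After op 5 (-): stack=[0] mem=[0,0,0,0]
After op 6 (STO M0): stack=[empty] mem=[0,0,0,0]
After op 7 (push 8): stack=[8] mem=[0,0,0,0]
After op 8 (RCL M0): stack=[8,0] mem=[0,0,0,0]
After op 9 (push 3): stack=[8,0,3] mem=[0,0,0,0]
After op 10 (-): stack=[8,-3] mem=[0,0,0,0]
After op 11 (pop): stack=[8] mem=[0,0,0,0]
After op 12 (RCL M0): stack=[8,0] mem=[0,0,0,0]
After op 13 (/): stack=[0] mem=[0,0,0,0]
After op 14 (push 10): stack=[0,10] mem=[0,0,0,0]
After op 15 (+): stack=[10] mem=[0,0,0,0]
After op 16 (STO M0): stack=[empty] mem=[10,0,0,0]
After op 17 (push 18): stack=[18] mem=[10,0,0,0]
After op 18 (dup): stack=[18,18] mem=[10,0,0,0]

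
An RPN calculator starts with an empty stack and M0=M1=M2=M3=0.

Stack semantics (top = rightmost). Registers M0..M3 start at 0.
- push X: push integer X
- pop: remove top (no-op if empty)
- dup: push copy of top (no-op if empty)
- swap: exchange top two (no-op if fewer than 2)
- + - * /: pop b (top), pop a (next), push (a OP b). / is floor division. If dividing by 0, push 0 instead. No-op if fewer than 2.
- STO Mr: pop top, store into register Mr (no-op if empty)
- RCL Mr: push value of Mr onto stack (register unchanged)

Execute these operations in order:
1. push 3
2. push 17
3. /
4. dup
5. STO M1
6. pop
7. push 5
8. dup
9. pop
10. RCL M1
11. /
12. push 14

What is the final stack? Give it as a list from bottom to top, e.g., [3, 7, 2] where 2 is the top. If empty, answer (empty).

After op 1 (push 3): stack=[3] mem=[0,0,0,0]
After op 2 (push 17): stack=[3,17] mem=[0,0,0,0]
After op 3 (/): stack=[0] mem=[0,0,0,0]
After op 4 (dup): stack=[0,0] mem=[0,0,0,0]
After op 5 (STO M1): stack=[0] mem=[0,0,0,0]
After op 6 (pop): stack=[empty] mem=[0,0,0,0]
After op 7 (push 5): stack=[5] mem=[0,0,0,0]
After op 8 (dup): stack=[5,5] mem=[0,0,0,0]
After op 9 (pop): stack=[5] mem=[0,0,0,0]
After op 10 (RCL M1): stack=[5,0] mem=[0,0,0,0]
After op 11 (/): stack=[0] mem=[0,0,0,0]
After op 12 (push 14): stack=[0,14] mem=[0,0,0,0]

Answer: [0, 14]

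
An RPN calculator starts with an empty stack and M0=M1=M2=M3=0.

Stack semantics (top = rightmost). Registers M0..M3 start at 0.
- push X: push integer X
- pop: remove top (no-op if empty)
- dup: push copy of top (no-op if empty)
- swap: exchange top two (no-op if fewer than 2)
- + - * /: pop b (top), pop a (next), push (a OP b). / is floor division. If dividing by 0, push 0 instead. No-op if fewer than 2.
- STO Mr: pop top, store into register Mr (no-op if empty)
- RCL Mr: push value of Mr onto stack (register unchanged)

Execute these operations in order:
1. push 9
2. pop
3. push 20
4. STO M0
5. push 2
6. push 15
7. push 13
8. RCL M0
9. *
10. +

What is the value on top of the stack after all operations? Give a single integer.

Answer: 275

Derivation:
After op 1 (push 9): stack=[9] mem=[0,0,0,0]
After op 2 (pop): stack=[empty] mem=[0,0,0,0]
After op 3 (push 20): stack=[20] mem=[0,0,0,0]
After op 4 (STO M0): stack=[empty] mem=[20,0,0,0]
After op 5 (push 2): stack=[2] mem=[20,0,0,0]
After op 6 (push 15): stack=[2,15] mem=[20,0,0,0]
After op 7 (push 13): stack=[2,15,13] mem=[20,0,0,0]
After op 8 (RCL M0): stack=[2,15,13,20] mem=[20,0,0,0]
After op 9 (*): stack=[2,15,260] mem=[20,0,0,0]
After op 10 (+): stack=[2,275] mem=[20,0,0,0]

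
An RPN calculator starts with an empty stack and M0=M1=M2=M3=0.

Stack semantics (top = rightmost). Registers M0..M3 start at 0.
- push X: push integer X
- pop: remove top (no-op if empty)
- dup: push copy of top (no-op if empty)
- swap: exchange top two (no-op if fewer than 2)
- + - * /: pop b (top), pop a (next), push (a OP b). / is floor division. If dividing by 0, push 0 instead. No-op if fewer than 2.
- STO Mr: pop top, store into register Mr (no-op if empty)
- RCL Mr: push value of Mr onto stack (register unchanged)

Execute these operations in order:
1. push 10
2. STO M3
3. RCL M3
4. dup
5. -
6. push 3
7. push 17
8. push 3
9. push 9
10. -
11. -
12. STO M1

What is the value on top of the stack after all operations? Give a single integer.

Answer: 3

Derivation:
After op 1 (push 10): stack=[10] mem=[0,0,0,0]
After op 2 (STO M3): stack=[empty] mem=[0,0,0,10]
After op 3 (RCL M3): stack=[10] mem=[0,0,0,10]
After op 4 (dup): stack=[10,10] mem=[0,0,0,10]
After op 5 (-): stack=[0] mem=[0,0,0,10]
After op 6 (push 3): stack=[0,3] mem=[0,0,0,10]
After op 7 (push 17): stack=[0,3,17] mem=[0,0,0,10]
After op 8 (push 3): stack=[0,3,17,3] mem=[0,0,0,10]
After op 9 (push 9): stack=[0,3,17,3,9] mem=[0,0,0,10]
After op 10 (-): stack=[0,3,17,-6] mem=[0,0,0,10]
After op 11 (-): stack=[0,3,23] mem=[0,0,0,10]
After op 12 (STO M1): stack=[0,3] mem=[0,23,0,10]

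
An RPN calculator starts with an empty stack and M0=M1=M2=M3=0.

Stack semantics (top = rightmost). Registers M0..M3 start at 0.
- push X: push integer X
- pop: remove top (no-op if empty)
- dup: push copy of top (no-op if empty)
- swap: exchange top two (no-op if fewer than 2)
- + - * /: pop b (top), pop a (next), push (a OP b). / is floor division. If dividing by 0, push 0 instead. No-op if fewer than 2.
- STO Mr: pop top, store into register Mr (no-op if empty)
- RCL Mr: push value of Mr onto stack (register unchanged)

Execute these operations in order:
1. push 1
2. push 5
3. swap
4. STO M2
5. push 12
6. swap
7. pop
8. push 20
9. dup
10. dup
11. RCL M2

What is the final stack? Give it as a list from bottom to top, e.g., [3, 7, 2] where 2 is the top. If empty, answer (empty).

After op 1 (push 1): stack=[1] mem=[0,0,0,0]
After op 2 (push 5): stack=[1,5] mem=[0,0,0,0]
After op 3 (swap): stack=[5,1] mem=[0,0,0,0]
After op 4 (STO M2): stack=[5] mem=[0,0,1,0]
After op 5 (push 12): stack=[5,12] mem=[0,0,1,0]
After op 6 (swap): stack=[12,5] mem=[0,0,1,0]
After op 7 (pop): stack=[12] mem=[0,0,1,0]
After op 8 (push 20): stack=[12,20] mem=[0,0,1,0]
After op 9 (dup): stack=[12,20,20] mem=[0,0,1,0]
After op 10 (dup): stack=[12,20,20,20] mem=[0,0,1,0]
After op 11 (RCL M2): stack=[12,20,20,20,1] mem=[0,0,1,0]

Answer: [12, 20, 20, 20, 1]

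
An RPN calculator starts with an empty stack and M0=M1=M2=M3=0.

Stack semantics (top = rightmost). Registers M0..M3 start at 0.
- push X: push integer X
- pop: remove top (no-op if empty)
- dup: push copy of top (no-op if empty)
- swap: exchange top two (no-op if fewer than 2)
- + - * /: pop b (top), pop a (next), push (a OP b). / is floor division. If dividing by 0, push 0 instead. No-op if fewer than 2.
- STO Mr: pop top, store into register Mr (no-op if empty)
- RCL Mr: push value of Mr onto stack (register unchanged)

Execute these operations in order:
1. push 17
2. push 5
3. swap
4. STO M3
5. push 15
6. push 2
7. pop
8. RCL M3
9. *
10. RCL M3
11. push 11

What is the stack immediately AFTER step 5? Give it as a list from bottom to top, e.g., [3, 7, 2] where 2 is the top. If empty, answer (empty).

After op 1 (push 17): stack=[17] mem=[0,0,0,0]
After op 2 (push 5): stack=[17,5] mem=[0,0,0,0]
After op 3 (swap): stack=[5,17] mem=[0,0,0,0]
After op 4 (STO M3): stack=[5] mem=[0,0,0,17]
After op 5 (push 15): stack=[5,15] mem=[0,0,0,17]

[5, 15]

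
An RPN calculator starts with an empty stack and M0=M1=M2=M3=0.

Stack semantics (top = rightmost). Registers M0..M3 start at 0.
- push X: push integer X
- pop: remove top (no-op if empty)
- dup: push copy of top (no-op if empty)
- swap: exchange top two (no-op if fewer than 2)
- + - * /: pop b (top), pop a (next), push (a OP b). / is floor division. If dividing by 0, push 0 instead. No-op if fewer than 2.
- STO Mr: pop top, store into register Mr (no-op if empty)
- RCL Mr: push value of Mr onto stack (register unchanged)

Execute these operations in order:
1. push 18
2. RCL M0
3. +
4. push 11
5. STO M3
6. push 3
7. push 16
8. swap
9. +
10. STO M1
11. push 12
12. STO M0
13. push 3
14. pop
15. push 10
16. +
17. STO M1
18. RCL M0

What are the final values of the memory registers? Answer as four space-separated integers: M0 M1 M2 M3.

Answer: 12 28 0 11

Derivation:
After op 1 (push 18): stack=[18] mem=[0,0,0,0]
After op 2 (RCL M0): stack=[18,0] mem=[0,0,0,0]
After op 3 (+): stack=[18] mem=[0,0,0,0]
After op 4 (push 11): stack=[18,11] mem=[0,0,0,0]
After op 5 (STO M3): stack=[18] mem=[0,0,0,11]
After op 6 (push 3): stack=[18,3] mem=[0,0,0,11]
After op 7 (push 16): stack=[18,3,16] mem=[0,0,0,11]
After op 8 (swap): stack=[18,16,3] mem=[0,0,0,11]
After op 9 (+): stack=[18,19] mem=[0,0,0,11]
After op 10 (STO M1): stack=[18] mem=[0,19,0,11]
After op 11 (push 12): stack=[18,12] mem=[0,19,0,11]
After op 12 (STO M0): stack=[18] mem=[12,19,0,11]
After op 13 (push 3): stack=[18,3] mem=[12,19,0,11]
After op 14 (pop): stack=[18] mem=[12,19,0,11]
After op 15 (push 10): stack=[18,10] mem=[12,19,0,11]
After op 16 (+): stack=[28] mem=[12,19,0,11]
After op 17 (STO M1): stack=[empty] mem=[12,28,0,11]
After op 18 (RCL M0): stack=[12] mem=[12,28,0,11]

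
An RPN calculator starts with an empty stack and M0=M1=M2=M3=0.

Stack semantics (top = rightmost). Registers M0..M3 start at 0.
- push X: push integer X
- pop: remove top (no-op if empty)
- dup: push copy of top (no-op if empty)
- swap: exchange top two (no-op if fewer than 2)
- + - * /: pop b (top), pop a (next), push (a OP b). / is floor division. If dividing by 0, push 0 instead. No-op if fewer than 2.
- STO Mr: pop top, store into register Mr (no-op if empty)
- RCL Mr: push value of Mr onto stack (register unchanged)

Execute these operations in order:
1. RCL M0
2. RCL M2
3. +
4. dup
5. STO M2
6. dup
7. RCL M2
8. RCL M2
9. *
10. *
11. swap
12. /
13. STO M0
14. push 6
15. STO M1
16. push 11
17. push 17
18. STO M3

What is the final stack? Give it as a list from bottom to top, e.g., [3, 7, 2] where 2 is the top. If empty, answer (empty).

Answer: [11]

Derivation:
After op 1 (RCL M0): stack=[0] mem=[0,0,0,0]
After op 2 (RCL M2): stack=[0,0] mem=[0,0,0,0]
After op 3 (+): stack=[0] mem=[0,0,0,0]
After op 4 (dup): stack=[0,0] mem=[0,0,0,0]
After op 5 (STO M2): stack=[0] mem=[0,0,0,0]
After op 6 (dup): stack=[0,0] mem=[0,0,0,0]
After op 7 (RCL M2): stack=[0,0,0] mem=[0,0,0,0]
After op 8 (RCL M2): stack=[0,0,0,0] mem=[0,0,0,0]
After op 9 (*): stack=[0,0,0] mem=[0,0,0,0]
After op 10 (*): stack=[0,0] mem=[0,0,0,0]
After op 11 (swap): stack=[0,0] mem=[0,0,0,0]
After op 12 (/): stack=[0] mem=[0,0,0,0]
After op 13 (STO M0): stack=[empty] mem=[0,0,0,0]
After op 14 (push 6): stack=[6] mem=[0,0,0,0]
After op 15 (STO M1): stack=[empty] mem=[0,6,0,0]
After op 16 (push 11): stack=[11] mem=[0,6,0,0]
After op 17 (push 17): stack=[11,17] mem=[0,6,0,0]
After op 18 (STO M3): stack=[11] mem=[0,6,0,17]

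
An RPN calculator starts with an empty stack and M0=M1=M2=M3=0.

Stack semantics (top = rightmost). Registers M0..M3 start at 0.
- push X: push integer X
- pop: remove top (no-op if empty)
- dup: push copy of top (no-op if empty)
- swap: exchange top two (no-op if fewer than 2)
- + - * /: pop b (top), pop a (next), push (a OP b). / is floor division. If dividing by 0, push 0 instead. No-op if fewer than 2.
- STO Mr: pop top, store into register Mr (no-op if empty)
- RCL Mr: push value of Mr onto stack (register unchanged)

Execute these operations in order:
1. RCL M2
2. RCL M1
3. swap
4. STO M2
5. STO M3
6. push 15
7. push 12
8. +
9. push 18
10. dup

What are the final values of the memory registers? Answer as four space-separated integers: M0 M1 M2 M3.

After op 1 (RCL M2): stack=[0] mem=[0,0,0,0]
After op 2 (RCL M1): stack=[0,0] mem=[0,0,0,0]
After op 3 (swap): stack=[0,0] mem=[0,0,0,0]
After op 4 (STO M2): stack=[0] mem=[0,0,0,0]
After op 5 (STO M3): stack=[empty] mem=[0,0,0,0]
After op 6 (push 15): stack=[15] mem=[0,0,0,0]
After op 7 (push 12): stack=[15,12] mem=[0,0,0,0]
After op 8 (+): stack=[27] mem=[0,0,0,0]
After op 9 (push 18): stack=[27,18] mem=[0,0,0,0]
After op 10 (dup): stack=[27,18,18] mem=[0,0,0,0]

Answer: 0 0 0 0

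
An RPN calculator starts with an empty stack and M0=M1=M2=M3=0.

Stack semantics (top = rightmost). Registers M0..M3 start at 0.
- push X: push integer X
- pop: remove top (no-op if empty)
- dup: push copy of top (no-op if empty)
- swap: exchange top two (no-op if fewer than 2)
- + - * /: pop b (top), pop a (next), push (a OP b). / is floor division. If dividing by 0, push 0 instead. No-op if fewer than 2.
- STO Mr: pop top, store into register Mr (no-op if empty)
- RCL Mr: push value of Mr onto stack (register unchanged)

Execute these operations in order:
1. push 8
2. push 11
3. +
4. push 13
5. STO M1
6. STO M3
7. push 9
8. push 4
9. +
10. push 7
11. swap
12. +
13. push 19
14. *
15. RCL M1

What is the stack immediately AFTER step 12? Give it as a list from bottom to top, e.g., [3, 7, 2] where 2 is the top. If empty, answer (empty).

After op 1 (push 8): stack=[8] mem=[0,0,0,0]
After op 2 (push 11): stack=[8,11] mem=[0,0,0,0]
After op 3 (+): stack=[19] mem=[0,0,0,0]
After op 4 (push 13): stack=[19,13] mem=[0,0,0,0]
After op 5 (STO M1): stack=[19] mem=[0,13,0,0]
After op 6 (STO M3): stack=[empty] mem=[0,13,0,19]
After op 7 (push 9): stack=[9] mem=[0,13,0,19]
After op 8 (push 4): stack=[9,4] mem=[0,13,0,19]
After op 9 (+): stack=[13] mem=[0,13,0,19]
After op 10 (push 7): stack=[13,7] mem=[0,13,0,19]
After op 11 (swap): stack=[7,13] mem=[0,13,0,19]
After op 12 (+): stack=[20] mem=[0,13,0,19]

[20]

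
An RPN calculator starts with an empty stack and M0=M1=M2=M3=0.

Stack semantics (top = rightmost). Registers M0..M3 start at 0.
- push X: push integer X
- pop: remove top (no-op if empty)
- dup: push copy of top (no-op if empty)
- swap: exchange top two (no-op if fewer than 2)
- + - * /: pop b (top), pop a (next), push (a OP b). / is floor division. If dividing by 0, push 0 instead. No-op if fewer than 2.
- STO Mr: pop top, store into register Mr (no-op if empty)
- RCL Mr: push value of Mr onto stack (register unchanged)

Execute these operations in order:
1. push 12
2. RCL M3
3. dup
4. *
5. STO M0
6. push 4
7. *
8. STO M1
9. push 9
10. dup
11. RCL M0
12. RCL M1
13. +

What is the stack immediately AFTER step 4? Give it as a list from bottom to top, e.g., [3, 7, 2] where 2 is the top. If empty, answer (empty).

After op 1 (push 12): stack=[12] mem=[0,0,0,0]
After op 2 (RCL M3): stack=[12,0] mem=[0,0,0,0]
After op 3 (dup): stack=[12,0,0] mem=[0,0,0,0]
After op 4 (*): stack=[12,0] mem=[0,0,0,0]

[12, 0]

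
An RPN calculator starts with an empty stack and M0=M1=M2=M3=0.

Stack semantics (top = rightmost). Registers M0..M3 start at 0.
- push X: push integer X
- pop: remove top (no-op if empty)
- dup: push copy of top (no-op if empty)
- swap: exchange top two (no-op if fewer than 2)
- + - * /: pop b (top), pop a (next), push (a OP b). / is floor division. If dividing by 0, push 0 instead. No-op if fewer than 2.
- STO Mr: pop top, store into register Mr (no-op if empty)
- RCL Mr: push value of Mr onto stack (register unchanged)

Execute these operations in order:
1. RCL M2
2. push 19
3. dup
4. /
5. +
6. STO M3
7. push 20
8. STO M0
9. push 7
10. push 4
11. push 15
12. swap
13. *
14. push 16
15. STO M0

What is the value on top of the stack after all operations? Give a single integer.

Answer: 60

Derivation:
After op 1 (RCL M2): stack=[0] mem=[0,0,0,0]
After op 2 (push 19): stack=[0,19] mem=[0,0,0,0]
After op 3 (dup): stack=[0,19,19] mem=[0,0,0,0]
After op 4 (/): stack=[0,1] mem=[0,0,0,0]
After op 5 (+): stack=[1] mem=[0,0,0,0]
After op 6 (STO M3): stack=[empty] mem=[0,0,0,1]
After op 7 (push 20): stack=[20] mem=[0,0,0,1]
After op 8 (STO M0): stack=[empty] mem=[20,0,0,1]
After op 9 (push 7): stack=[7] mem=[20,0,0,1]
After op 10 (push 4): stack=[7,4] mem=[20,0,0,1]
After op 11 (push 15): stack=[7,4,15] mem=[20,0,0,1]
After op 12 (swap): stack=[7,15,4] mem=[20,0,0,1]
After op 13 (*): stack=[7,60] mem=[20,0,0,1]
After op 14 (push 16): stack=[7,60,16] mem=[20,0,0,1]
After op 15 (STO M0): stack=[7,60] mem=[16,0,0,1]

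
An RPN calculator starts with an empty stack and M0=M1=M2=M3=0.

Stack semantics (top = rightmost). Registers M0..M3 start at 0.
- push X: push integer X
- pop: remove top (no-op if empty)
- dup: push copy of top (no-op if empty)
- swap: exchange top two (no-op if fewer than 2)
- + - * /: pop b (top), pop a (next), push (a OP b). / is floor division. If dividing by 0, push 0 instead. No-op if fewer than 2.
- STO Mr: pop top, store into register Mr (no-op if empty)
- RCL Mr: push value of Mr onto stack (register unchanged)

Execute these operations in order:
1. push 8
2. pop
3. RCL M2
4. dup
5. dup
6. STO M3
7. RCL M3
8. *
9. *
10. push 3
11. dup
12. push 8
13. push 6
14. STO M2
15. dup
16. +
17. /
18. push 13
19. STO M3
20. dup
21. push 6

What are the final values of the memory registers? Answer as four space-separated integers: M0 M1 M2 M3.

Answer: 0 0 6 13

Derivation:
After op 1 (push 8): stack=[8] mem=[0,0,0,0]
After op 2 (pop): stack=[empty] mem=[0,0,0,0]
After op 3 (RCL M2): stack=[0] mem=[0,0,0,0]
After op 4 (dup): stack=[0,0] mem=[0,0,0,0]
After op 5 (dup): stack=[0,0,0] mem=[0,0,0,0]
After op 6 (STO M3): stack=[0,0] mem=[0,0,0,0]
After op 7 (RCL M3): stack=[0,0,0] mem=[0,0,0,0]
After op 8 (*): stack=[0,0] mem=[0,0,0,0]
After op 9 (*): stack=[0] mem=[0,0,0,0]
After op 10 (push 3): stack=[0,3] mem=[0,0,0,0]
After op 11 (dup): stack=[0,3,3] mem=[0,0,0,0]
After op 12 (push 8): stack=[0,3,3,8] mem=[0,0,0,0]
After op 13 (push 6): stack=[0,3,3,8,6] mem=[0,0,0,0]
After op 14 (STO M2): stack=[0,3,3,8] mem=[0,0,6,0]
After op 15 (dup): stack=[0,3,3,8,8] mem=[0,0,6,0]
After op 16 (+): stack=[0,3,3,16] mem=[0,0,6,0]
After op 17 (/): stack=[0,3,0] mem=[0,0,6,0]
After op 18 (push 13): stack=[0,3,0,13] mem=[0,0,6,0]
After op 19 (STO M3): stack=[0,3,0] mem=[0,0,6,13]
After op 20 (dup): stack=[0,3,0,0] mem=[0,0,6,13]
After op 21 (push 6): stack=[0,3,0,0,6] mem=[0,0,6,13]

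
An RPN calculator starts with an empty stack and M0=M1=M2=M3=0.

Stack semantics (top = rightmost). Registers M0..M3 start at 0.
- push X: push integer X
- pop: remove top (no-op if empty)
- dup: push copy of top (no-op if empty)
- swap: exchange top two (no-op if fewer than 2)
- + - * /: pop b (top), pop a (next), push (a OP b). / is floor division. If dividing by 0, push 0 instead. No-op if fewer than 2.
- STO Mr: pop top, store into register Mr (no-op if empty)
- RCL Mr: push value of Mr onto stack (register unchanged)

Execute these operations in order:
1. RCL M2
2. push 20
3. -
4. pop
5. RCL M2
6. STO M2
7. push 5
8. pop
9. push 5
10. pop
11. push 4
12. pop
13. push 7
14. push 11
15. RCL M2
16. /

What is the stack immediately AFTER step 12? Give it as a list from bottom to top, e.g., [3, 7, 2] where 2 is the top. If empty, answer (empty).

After op 1 (RCL M2): stack=[0] mem=[0,0,0,0]
After op 2 (push 20): stack=[0,20] mem=[0,0,0,0]
After op 3 (-): stack=[-20] mem=[0,0,0,0]
After op 4 (pop): stack=[empty] mem=[0,0,0,0]
After op 5 (RCL M2): stack=[0] mem=[0,0,0,0]
After op 6 (STO M2): stack=[empty] mem=[0,0,0,0]
After op 7 (push 5): stack=[5] mem=[0,0,0,0]
After op 8 (pop): stack=[empty] mem=[0,0,0,0]
After op 9 (push 5): stack=[5] mem=[0,0,0,0]
After op 10 (pop): stack=[empty] mem=[0,0,0,0]
After op 11 (push 4): stack=[4] mem=[0,0,0,0]
After op 12 (pop): stack=[empty] mem=[0,0,0,0]

(empty)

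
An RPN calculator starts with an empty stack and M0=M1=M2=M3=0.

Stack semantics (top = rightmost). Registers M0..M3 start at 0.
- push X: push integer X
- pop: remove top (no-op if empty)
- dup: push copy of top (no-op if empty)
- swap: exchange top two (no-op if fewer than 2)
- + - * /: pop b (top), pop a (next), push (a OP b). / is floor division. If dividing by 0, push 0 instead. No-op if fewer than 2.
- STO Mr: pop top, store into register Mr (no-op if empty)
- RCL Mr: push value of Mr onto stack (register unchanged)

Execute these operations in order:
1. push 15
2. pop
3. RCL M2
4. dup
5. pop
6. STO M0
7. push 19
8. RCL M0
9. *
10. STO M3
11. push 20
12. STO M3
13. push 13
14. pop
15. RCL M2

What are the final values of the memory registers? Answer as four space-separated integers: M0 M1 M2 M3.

Answer: 0 0 0 20

Derivation:
After op 1 (push 15): stack=[15] mem=[0,0,0,0]
After op 2 (pop): stack=[empty] mem=[0,0,0,0]
After op 3 (RCL M2): stack=[0] mem=[0,0,0,0]
After op 4 (dup): stack=[0,0] mem=[0,0,0,0]
After op 5 (pop): stack=[0] mem=[0,0,0,0]
After op 6 (STO M0): stack=[empty] mem=[0,0,0,0]
After op 7 (push 19): stack=[19] mem=[0,0,0,0]
After op 8 (RCL M0): stack=[19,0] mem=[0,0,0,0]
After op 9 (*): stack=[0] mem=[0,0,0,0]
After op 10 (STO M3): stack=[empty] mem=[0,0,0,0]
After op 11 (push 20): stack=[20] mem=[0,0,0,0]
After op 12 (STO M3): stack=[empty] mem=[0,0,0,20]
After op 13 (push 13): stack=[13] mem=[0,0,0,20]
After op 14 (pop): stack=[empty] mem=[0,0,0,20]
After op 15 (RCL M2): stack=[0] mem=[0,0,0,20]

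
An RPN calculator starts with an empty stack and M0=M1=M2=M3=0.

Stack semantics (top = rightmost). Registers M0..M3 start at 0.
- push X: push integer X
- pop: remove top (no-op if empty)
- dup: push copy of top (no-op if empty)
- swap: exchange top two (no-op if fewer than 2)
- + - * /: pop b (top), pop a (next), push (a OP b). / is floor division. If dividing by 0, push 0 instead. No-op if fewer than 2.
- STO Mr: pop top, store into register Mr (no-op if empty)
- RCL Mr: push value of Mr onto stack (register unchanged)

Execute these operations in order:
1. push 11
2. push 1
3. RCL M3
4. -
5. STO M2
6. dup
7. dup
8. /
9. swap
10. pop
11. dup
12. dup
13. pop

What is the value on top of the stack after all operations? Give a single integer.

Answer: 1

Derivation:
After op 1 (push 11): stack=[11] mem=[0,0,0,0]
After op 2 (push 1): stack=[11,1] mem=[0,0,0,0]
After op 3 (RCL M3): stack=[11,1,0] mem=[0,0,0,0]
After op 4 (-): stack=[11,1] mem=[0,0,0,0]
After op 5 (STO M2): stack=[11] mem=[0,0,1,0]
After op 6 (dup): stack=[11,11] mem=[0,0,1,0]
After op 7 (dup): stack=[11,11,11] mem=[0,0,1,0]
After op 8 (/): stack=[11,1] mem=[0,0,1,0]
After op 9 (swap): stack=[1,11] mem=[0,0,1,0]
After op 10 (pop): stack=[1] mem=[0,0,1,0]
After op 11 (dup): stack=[1,1] mem=[0,0,1,0]
After op 12 (dup): stack=[1,1,1] mem=[0,0,1,0]
After op 13 (pop): stack=[1,1] mem=[0,0,1,0]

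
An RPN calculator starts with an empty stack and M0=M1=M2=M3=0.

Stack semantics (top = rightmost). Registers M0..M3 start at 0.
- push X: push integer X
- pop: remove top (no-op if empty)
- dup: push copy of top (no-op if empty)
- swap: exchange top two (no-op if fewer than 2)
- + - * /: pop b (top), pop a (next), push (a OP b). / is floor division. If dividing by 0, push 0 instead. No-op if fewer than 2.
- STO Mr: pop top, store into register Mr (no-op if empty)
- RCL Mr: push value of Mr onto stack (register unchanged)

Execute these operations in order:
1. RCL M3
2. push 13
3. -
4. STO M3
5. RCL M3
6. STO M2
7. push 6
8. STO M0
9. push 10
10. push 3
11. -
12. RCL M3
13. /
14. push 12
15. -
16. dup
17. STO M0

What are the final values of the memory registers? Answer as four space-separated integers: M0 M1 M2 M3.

After op 1 (RCL M3): stack=[0] mem=[0,0,0,0]
After op 2 (push 13): stack=[0,13] mem=[0,0,0,0]
After op 3 (-): stack=[-13] mem=[0,0,0,0]
After op 4 (STO M3): stack=[empty] mem=[0,0,0,-13]
After op 5 (RCL M3): stack=[-13] mem=[0,0,0,-13]
After op 6 (STO M2): stack=[empty] mem=[0,0,-13,-13]
After op 7 (push 6): stack=[6] mem=[0,0,-13,-13]
After op 8 (STO M0): stack=[empty] mem=[6,0,-13,-13]
After op 9 (push 10): stack=[10] mem=[6,0,-13,-13]
After op 10 (push 3): stack=[10,3] mem=[6,0,-13,-13]
After op 11 (-): stack=[7] mem=[6,0,-13,-13]
After op 12 (RCL M3): stack=[7,-13] mem=[6,0,-13,-13]
After op 13 (/): stack=[-1] mem=[6,0,-13,-13]
After op 14 (push 12): stack=[-1,12] mem=[6,0,-13,-13]
After op 15 (-): stack=[-13] mem=[6,0,-13,-13]
After op 16 (dup): stack=[-13,-13] mem=[6,0,-13,-13]
After op 17 (STO M0): stack=[-13] mem=[-13,0,-13,-13]

Answer: -13 0 -13 -13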